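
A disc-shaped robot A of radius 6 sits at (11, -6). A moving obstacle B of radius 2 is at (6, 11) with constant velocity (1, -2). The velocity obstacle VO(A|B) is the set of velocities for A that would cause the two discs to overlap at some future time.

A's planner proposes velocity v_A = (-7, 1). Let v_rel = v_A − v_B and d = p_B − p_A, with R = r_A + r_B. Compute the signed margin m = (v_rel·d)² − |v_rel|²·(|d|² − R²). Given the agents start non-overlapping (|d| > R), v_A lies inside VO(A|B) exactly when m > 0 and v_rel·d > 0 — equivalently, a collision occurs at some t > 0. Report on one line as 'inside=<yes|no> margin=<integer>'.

d = (-5, 17),  |d|² = 314;  R = 6+2 = 8,  c = 314−8² = 250
v_rel = (-8, 3),  |v_rel|² = 73;  v_rel·d = (-8)·(-5) + (3)·(17) = 91
73·t² − 182·t + 250 = 0  ⇒  m = 91² − 73·250 = -9969
m = -9969 < 0,  v_rel·d = 91 > 0  ⇒  outside

inside=no margin=-9969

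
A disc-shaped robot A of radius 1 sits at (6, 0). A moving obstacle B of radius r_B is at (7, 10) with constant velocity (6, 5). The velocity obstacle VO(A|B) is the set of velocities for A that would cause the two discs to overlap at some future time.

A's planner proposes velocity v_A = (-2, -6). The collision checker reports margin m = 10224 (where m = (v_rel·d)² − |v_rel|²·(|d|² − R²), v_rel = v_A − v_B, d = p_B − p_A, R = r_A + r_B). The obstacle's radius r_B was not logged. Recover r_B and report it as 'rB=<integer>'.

m = 10224
d = (1, 10);  v_rel = (-8, -11),  |v_rel|² = 185
v_rel×d = (-8)·(10) − (-11)·(1) = -69
since m = R²·185 − (-69)²:  R² = (4761 + 10224) / 185 = 81
R = √81 = 9  ⇒  r_B = 9 − 1 = 8

rB=8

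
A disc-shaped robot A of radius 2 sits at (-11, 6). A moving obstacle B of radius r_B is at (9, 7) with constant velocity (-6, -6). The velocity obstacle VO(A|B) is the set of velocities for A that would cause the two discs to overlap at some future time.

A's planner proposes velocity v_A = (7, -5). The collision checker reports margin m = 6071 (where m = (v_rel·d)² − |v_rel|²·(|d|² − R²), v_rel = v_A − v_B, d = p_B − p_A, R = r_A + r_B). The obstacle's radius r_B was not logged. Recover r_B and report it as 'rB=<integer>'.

m = 6071
d = (20, 1);  v_rel = (13, 1),  |v_rel|² = 170
v_rel×d = (13)·(1) − (1)·(20) = -7
since m = R²·170 − (-7)²:  R² = (49 + 6071) / 170 = 36
R = √36 = 6  ⇒  r_B = 6 − 2 = 4

rB=4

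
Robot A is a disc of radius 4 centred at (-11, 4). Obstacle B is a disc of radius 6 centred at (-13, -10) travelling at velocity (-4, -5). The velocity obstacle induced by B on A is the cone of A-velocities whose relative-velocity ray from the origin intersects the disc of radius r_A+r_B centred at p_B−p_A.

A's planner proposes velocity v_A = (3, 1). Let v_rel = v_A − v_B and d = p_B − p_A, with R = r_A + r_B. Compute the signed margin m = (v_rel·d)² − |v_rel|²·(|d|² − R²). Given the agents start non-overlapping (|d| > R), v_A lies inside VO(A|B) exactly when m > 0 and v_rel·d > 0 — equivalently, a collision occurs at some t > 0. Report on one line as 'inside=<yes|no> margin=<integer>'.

d = (-2, -14),  |d|² = 200;  R = 4+6 = 10,  c = 200−10² = 100
v_rel = (7, 6),  |v_rel|² = 85;  v_rel·d = (7)·(-2) + (6)·(-14) = -98
85·t² + 196·t + 100 = 0  ⇒  m = (-98)² − 85·100 = 1104
m = 1104 > 0,  v_rel·d = -98 < 0  ⇒  outside

inside=no margin=1104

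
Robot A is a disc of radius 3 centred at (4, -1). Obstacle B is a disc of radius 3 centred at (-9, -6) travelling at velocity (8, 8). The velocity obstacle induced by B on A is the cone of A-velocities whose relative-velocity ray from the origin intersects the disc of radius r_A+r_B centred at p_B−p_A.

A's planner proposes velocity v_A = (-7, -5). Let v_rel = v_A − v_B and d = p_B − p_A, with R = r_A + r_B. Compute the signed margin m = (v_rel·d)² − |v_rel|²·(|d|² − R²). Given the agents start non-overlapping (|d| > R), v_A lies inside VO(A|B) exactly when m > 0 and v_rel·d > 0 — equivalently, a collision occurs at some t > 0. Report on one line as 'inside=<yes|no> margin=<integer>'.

d = (-13, -5),  |d|² = 194;  R = 3+3 = 6,  c = 194−6² = 158
v_rel = (-15, -13),  |v_rel|² = 394;  v_rel·d = (-15)·(-13) + (-13)·(-5) = 260
394·t² − 520·t + 158 = 0  ⇒  m = 260² − 394·158 = 5348
m = 5348 > 0,  v_rel·d = 260 > 0  ⇒  inside

inside=yes margin=5348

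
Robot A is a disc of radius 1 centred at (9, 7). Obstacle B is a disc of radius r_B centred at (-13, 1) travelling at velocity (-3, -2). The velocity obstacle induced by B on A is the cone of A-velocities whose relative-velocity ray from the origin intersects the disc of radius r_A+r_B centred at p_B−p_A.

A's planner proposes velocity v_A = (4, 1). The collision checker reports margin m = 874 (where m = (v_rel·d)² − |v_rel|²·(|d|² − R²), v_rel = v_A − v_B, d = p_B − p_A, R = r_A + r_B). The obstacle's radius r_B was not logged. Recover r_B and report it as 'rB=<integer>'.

m = 874
d = (-22, -6);  v_rel = (7, 3),  |v_rel|² = 58
v_rel×d = (7)·(-6) − (3)·(-22) = 24
since m = R²·58 − 24²:  R² = (576 + 874) / 58 = 25
R = √25 = 5  ⇒  r_B = 5 − 1 = 4

rB=4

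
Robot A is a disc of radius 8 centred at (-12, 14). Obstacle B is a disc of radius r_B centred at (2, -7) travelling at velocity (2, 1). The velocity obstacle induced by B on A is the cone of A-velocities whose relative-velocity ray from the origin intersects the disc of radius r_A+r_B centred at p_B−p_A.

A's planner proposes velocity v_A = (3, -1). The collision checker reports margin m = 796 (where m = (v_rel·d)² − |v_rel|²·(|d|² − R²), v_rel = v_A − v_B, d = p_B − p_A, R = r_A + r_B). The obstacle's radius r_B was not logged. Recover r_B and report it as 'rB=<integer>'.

m = 796
d = (14, -21);  v_rel = (1, -2),  |v_rel|² = 5
v_rel×d = (1)·(-21) − (-2)·(14) = 7
since m = R²·5 − 7²:  R² = (49 + 796) / 5 = 169
R = √169 = 13  ⇒  r_B = 13 − 8 = 5

rB=5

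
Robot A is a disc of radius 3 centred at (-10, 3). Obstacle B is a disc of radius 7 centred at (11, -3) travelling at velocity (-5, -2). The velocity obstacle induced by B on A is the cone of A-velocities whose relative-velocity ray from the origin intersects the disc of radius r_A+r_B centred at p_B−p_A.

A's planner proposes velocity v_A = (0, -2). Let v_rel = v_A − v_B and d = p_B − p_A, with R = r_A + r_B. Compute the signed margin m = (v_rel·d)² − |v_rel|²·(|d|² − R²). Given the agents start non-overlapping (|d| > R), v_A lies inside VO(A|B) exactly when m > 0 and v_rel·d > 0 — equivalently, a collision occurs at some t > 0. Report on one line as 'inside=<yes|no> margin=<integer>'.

d = (21, -6),  |d|² = 477;  R = 3+7 = 10,  c = 477−10² = 377
v_rel = (5, 0),  |v_rel|² = 25;  v_rel·d = (5)·(21) + (0)·(-6) = 105
25·t² − 210·t + 377 = 0  ⇒  m = 105² − 25·377 = 1600
m = 1600 > 0,  v_rel·d = 105 > 0  ⇒  inside

inside=yes margin=1600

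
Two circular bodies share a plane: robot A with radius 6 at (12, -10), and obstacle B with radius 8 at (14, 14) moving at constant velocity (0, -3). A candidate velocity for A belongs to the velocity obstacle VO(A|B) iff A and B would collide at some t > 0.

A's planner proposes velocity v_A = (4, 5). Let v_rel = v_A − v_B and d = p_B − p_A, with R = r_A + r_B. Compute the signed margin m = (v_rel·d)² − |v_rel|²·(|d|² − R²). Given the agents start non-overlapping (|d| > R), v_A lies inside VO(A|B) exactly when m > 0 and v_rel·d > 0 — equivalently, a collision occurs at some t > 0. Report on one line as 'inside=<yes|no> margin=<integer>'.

d = (2, 24),  |d|² = 580;  R = 6+8 = 14,  c = 580−14² = 384
v_rel = (4, 8),  |v_rel|² = 80;  v_rel·d = (4)·(2) + (8)·(24) = 200
80·t² − 400·t + 384 = 0  ⇒  m = 200² − 80·384 = 9280
m = 9280 > 0,  v_rel·d = 200 > 0  ⇒  inside

inside=yes margin=9280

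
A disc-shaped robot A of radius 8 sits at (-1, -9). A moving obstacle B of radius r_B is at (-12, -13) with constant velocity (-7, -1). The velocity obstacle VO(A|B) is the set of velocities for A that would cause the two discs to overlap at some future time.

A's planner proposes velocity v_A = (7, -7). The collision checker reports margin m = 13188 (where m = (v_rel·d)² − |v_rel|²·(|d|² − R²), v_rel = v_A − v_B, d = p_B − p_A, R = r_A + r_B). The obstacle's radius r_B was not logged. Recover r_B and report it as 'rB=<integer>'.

m = 13188
d = (-11, -4);  v_rel = (14, -6),  |v_rel|² = 232
v_rel×d = (14)·(-4) − (-6)·(-11) = -122
since m = R²·232 − (-122)²:  R² = (14884 + 13188) / 232 = 121
R = √121 = 11  ⇒  r_B = 11 − 8 = 3

rB=3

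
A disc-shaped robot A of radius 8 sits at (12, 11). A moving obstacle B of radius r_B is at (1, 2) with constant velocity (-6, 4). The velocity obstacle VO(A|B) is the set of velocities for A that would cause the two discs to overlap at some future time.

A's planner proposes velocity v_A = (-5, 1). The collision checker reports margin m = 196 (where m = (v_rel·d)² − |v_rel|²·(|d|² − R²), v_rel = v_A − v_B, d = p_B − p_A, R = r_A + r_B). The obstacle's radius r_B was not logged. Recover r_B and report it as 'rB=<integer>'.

m = 196
d = (-11, -9);  v_rel = (1, -3),  |v_rel|² = 10
v_rel×d = (1)·(-9) − (-3)·(-11) = -42
since m = R²·10 − (-42)²:  R² = (1764 + 196) / 10 = 196
R = √196 = 14  ⇒  r_B = 14 − 8 = 6

rB=6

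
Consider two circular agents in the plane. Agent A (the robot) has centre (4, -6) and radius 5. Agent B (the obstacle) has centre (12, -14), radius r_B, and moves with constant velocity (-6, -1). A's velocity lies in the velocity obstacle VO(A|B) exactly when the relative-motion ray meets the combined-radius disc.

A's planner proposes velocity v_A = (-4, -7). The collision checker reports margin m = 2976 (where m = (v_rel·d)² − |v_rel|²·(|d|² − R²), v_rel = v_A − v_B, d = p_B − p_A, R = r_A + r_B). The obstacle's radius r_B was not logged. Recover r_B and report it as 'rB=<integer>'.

m = 2976
d = (8, -8);  v_rel = (2, -6),  |v_rel|² = 40
v_rel×d = (2)·(-8) − (-6)·(8) = 32
since m = R²·40 − 32²:  R² = (1024 + 2976) / 40 = 100
R = √100 = 10  ⇒  r_B = 10 − 5 = 5

rB=5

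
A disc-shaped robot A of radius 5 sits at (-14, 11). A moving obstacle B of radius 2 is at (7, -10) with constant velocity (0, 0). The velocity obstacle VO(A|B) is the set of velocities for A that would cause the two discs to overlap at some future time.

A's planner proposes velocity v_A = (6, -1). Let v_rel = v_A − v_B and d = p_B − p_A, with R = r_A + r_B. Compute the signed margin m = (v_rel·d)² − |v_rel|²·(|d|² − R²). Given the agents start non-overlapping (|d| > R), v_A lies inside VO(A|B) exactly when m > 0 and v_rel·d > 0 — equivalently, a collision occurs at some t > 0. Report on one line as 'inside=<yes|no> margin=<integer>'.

d = (21, -21),  |d|² = 882;  R = 5+2 = 7,  c = 882−7² = 833
v_rel = (6, -1),  |v_rel|² = 37;  v_rel·d = (6)·(21) + (-1)·(-21) = 147
37·t² − 294·t + 833 = 0  ⇒  m = 147² − 37·833 = -9212
m = -9212 < 0,  v_rel·d = 147 > 0  ⇒  outside

inside=no margin=-9212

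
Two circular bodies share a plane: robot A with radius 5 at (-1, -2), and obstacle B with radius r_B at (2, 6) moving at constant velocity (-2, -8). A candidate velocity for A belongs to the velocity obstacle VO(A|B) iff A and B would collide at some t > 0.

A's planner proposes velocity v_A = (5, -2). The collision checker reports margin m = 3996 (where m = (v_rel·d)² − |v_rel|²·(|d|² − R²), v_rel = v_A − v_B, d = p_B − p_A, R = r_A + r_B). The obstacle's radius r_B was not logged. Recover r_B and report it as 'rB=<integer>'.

m = 3996
d = (3, 8);  v_rel = (7, 6),  |v_rel|² = 85
v_rel×d = (7)·(8) − (6)·(3) = 38
since m = R²·85 − 38²:  R² = (1444 + 3996) / 85 = 64
R = √64 = 8  ⇒  r_B = 8 − 5 = 3

rB=3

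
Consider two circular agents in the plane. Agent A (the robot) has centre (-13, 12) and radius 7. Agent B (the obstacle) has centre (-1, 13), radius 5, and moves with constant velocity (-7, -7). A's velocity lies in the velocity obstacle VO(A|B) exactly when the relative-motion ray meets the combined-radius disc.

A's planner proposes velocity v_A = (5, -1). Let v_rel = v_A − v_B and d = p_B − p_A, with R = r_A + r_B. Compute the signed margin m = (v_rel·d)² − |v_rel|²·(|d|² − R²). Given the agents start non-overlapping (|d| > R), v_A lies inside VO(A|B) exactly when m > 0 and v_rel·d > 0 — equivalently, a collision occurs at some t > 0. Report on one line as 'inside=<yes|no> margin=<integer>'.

d = (12, 1),  |d|² = 145;  R = 7+5 = 12,  c = 145−12² = 1
v_rel = (12, 6),  |v_rel|² = 180;  v_rel·d = (12)·(12) + (6)·(1) = 150
180·t² − 300·t + 1 = 0  ⇒  m = 150² − 180·1 = 22320
m = 22320 > 0,  v_rel·d = 150 > 0  ⇒  inside

inside=yes margin=22320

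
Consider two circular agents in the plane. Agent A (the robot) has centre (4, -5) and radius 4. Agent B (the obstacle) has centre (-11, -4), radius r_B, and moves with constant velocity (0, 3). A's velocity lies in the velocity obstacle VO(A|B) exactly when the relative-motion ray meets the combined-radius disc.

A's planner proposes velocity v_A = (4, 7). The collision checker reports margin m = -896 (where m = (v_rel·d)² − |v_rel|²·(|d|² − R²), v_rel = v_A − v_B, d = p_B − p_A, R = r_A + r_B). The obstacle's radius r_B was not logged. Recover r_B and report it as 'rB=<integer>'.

m = -896
d = (-15, 1);  v_rel = (4, 4),  |v_rel|² = 32
v_rel×d = (4)·(1) − (4)·(-15) = 64
since m = R²·32 − 64²:  R² = (4096 + -896) / 32 = 100
R = √100 = 10  ⇒  r_B = 10 − 4 = 6

rB=6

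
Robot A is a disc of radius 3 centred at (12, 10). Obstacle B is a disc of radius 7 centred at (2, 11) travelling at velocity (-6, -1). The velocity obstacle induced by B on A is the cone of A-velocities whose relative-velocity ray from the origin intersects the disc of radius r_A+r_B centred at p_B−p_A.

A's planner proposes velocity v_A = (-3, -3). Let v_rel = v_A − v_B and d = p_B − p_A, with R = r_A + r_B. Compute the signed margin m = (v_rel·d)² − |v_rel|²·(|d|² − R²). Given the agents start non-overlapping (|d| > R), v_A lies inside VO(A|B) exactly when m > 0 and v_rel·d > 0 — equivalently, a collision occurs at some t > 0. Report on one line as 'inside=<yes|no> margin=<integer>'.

d = (-10, 1),  |d|² = 101;  R = 3+7 = 10,  c = 101−10² = 1
v_rel = (3, -2),  |v_rel|² = 13;  v_rel·d = (3)·(-10) + (-2)·(1) = -32
13·t² + 64·t + 1 = 0  ⇒  m = (-32)² − 13·1 = 1011
m = 1011 > 0,  v_rel·d = -32 < 0  ⇒  outside

inside=no margin=1011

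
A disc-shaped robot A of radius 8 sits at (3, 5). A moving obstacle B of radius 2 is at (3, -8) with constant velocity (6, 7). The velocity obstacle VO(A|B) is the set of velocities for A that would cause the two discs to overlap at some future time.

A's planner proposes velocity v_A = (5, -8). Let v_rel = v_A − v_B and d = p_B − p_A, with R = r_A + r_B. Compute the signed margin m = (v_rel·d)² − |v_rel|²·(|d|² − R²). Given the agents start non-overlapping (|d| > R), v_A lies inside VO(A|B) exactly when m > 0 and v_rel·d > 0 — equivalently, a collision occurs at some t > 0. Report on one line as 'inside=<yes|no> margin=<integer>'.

d = (0, -13),  |d|² = 169;  R = 8+2 = 10,  c = 169−10² = 69
v_rel = (-1, -15),  |v_rel|² = 226;  v_rel·d = (-1)·(0) + (-15)·(-13) = 195
226·t² − 390·t + 69 = 0  ⇒  m = 195² − 226·69 = 22431
m = 22431 > 0,  v_rel·d = 195 > 0  ⇒  inside

inside=yes margin=22431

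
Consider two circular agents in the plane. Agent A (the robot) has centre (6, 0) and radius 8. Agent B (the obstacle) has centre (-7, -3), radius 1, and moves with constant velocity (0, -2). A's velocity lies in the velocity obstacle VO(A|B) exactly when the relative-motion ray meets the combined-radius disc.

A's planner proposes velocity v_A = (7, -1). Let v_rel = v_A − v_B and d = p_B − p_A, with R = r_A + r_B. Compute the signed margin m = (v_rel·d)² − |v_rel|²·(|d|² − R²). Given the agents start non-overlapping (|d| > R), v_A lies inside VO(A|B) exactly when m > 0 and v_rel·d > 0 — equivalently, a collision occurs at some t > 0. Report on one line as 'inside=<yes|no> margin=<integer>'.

d = (-13, -3),  |d|² = 178;  R = 8+1 = 9,  c = 178−9² = 97
v_rel = (7, 1),  |v_rel|² = 50;  v_rel·d = (7)·(-13) + (1)·(-3) = -94
50·t² + 188·t + 97 = 0  ⇒  m = (-94)² − 50·97 = 3986
m = 3986 > 0,  v_rel·d = -94 < 0  ⇒  outside

inside=no margin=3986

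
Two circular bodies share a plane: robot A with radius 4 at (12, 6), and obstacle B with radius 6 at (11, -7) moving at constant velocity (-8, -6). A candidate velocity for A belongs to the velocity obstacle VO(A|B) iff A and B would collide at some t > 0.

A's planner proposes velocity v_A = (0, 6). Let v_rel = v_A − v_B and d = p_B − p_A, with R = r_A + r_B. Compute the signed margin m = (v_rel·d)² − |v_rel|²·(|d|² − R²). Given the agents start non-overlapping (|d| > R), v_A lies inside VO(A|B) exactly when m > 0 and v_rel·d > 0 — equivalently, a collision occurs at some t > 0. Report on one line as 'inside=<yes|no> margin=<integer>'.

d = (-1, -13),  |d|² = 170;  R = 4+6 = 10,  c = 170−10² = 70
v_rel = (8, 12),  |v_rel|² = 208;  v_rel·d = (8)·(-1) + (12)·(-13) = -164
208·t² + 328·t + 70 = 0  ⇒  m = (-164)² − 208·70 = 12336
m = 12336 > 0,  v_rel·d = -164 < 0  ⇒  outside

inside=no margin=12336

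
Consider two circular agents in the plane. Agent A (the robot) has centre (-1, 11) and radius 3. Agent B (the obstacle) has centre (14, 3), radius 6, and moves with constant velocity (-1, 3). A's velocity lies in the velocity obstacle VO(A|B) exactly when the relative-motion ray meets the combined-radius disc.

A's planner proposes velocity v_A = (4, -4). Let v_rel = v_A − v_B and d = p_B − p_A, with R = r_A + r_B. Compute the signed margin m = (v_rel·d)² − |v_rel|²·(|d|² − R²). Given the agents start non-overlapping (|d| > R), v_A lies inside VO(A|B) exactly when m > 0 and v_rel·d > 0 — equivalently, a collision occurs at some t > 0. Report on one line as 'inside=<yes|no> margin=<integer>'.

d = (15, -8),  |d|² = 289;  R = 3+6 = 9,  c = 289−9² = 208
v_rel = (5, -7),  |v_rel|² = 74;  v_rel·d = (5)·(15) + (-7)·(-8) = 131
74·t² − 262·t + 208 = 0  ⇒  m = 131² − 74·208 = 1769
m = 1769 > 0,  v_rel·d = 131 > 0  ⇒  inside

inside=yes margin=1769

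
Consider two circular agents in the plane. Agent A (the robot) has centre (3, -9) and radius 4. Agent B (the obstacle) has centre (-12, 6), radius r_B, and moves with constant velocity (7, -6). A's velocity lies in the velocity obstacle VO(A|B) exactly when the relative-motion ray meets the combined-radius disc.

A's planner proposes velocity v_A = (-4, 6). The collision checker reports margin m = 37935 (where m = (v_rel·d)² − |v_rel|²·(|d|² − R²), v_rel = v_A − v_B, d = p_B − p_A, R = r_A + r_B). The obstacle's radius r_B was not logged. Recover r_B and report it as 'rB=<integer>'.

m = 37935
d = (-15, 15);  v_rel = (-11, 12),  |v_rel|² = 265
v_rel×d = (-11)·(15) − (12)·(-15) = 15
since m = R²·265 − 15²:  R² = (225 + 37935) / 265 = 144
R = √144 = 12  ⇒  r_B = 12 − 4 = 8

rB=8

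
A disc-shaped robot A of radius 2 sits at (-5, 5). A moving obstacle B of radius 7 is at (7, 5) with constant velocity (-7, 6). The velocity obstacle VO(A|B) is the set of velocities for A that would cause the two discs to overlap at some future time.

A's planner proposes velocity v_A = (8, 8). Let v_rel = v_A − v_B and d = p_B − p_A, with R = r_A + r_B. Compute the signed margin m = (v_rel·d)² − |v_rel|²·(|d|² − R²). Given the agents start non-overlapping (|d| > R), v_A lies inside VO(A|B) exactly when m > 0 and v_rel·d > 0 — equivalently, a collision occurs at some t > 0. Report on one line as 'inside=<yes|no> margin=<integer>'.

d = (12, 0),  |d|² = 144;  R = 2+7 = 9,  c = 144−9² = 63
v_rel = (15, 2),  |v_rel|² = 229;  v_rel·d = (15)·(12) + (2)·(0) = 180
229·t² − 360·t + 63 = 0  ⇒  m = 180² − 229·63 = 17973
m = 17973 > 0,  v_rel·d = 180 > 0  ⇒  inside

inside=yes margin=17973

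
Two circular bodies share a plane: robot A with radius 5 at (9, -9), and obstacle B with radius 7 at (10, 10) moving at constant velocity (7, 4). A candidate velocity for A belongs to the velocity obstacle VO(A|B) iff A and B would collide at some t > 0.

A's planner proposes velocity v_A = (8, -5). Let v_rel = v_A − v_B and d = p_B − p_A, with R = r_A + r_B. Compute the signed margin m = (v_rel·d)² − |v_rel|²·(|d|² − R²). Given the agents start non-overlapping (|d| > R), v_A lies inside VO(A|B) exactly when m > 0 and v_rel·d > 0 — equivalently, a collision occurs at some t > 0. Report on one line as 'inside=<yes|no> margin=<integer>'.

d = (1, 19),  |d|² = 362;  R = 5+7 = 12,  c = 362−12² = 218
v_rel = (1, -9),  |v_rel|² = 82;  v_rel·d = (1)·(1) + (-9)·(19) = -170
82·t² + 340·t + 218 = 0  ⇒  m = (-170)² − 82·218 = 11024
m = 11024 > 0,  v_rel·d = -170 < 0  ⇒  outside

inside=no margin=11024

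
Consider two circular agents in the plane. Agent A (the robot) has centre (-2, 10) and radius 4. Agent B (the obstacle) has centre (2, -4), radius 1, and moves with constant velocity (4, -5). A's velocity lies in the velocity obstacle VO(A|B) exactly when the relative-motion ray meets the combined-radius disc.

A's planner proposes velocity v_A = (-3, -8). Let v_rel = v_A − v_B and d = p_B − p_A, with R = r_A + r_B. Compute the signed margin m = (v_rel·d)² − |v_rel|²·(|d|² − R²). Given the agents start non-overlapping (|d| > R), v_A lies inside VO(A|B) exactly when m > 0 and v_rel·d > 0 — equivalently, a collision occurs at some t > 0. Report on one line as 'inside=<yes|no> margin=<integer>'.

d = (4, -14),  |d|² = 212;  R = 4+1 = 5,  c = 212−5² = 187
v_rel = (-7, -3),  |v_rel|² = 58;  v_rel·d = (-7)·(4) + (-3)·(-14) = 14
58·t² − 28·t + 187 = 0  ⇒  m = 14² − 58·187 = -10650
m = -10650 < 0,  v_rel·d = 14 > 0  ⇒  outside

inside=no margin=-10650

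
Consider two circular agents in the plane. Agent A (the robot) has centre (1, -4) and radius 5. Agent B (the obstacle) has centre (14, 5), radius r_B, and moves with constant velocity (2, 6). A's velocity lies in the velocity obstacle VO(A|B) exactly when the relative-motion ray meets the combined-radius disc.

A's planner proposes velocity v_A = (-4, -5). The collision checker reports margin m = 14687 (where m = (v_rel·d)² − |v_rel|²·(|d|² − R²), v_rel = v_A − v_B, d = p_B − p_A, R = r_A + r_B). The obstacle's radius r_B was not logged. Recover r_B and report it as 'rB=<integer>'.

m = 14687
d = (13, 9);  v_rel = (-6, -11),  |v_rel|² = 157
v_rel×d = (-6)·(9) − (-11)·(13) = 89
since m = R²·157 − 89²:  R² = (7921 + 14687) / 157 = 144
R = √144 = 12  ⇒  r_B = 12 − 5 = 7

rB=7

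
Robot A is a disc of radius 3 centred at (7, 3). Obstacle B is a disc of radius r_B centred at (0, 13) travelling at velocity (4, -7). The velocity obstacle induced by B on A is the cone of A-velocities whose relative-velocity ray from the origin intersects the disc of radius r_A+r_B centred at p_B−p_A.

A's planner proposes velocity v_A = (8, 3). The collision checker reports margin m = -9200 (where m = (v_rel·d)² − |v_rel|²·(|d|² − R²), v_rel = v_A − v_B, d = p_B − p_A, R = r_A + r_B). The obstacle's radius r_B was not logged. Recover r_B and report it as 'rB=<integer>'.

m = -9200
d = (-7, 10);  v_rel = (4, 10),  |v_rel|² = 116
v_rel×d = (4)·(10) − (10)·(-7) = 110
since m = R²·116 − 110²:  R² = (12100 + -9200) / 116 = 25
R = √25 = 5  ⇒  r_B = 5 − 3 = 2

rB=2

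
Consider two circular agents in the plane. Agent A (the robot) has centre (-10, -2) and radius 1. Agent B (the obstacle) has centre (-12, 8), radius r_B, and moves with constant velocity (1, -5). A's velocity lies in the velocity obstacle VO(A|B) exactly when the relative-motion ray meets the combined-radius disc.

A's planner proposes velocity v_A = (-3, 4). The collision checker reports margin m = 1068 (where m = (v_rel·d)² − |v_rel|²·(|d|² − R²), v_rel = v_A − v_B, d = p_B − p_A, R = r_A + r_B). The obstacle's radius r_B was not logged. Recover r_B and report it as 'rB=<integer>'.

m = 1068
d = (-2, 10);  v_rel = (-4, 9),  |v_rel|² = 97
v_rel×d = (-4)·(10) − (9)·(-2) = -22
since m = R²·97 − (-22)²:  R² = (484 + 1068) / 97 = 16
R = √16 = 4  ⇒  r_B = 4 − 1 = 3

rB=3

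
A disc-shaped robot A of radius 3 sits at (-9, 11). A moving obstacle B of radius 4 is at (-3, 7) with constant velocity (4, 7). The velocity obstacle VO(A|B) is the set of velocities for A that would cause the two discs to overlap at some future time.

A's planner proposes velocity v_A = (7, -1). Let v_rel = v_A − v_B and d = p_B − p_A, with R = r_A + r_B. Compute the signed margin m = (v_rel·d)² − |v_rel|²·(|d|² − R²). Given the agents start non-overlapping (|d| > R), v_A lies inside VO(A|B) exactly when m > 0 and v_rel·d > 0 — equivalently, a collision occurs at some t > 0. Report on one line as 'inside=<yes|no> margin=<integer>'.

d = (6, -4),  |d|² = 52;  R = 3+4 = 7,  c = 52−7² = 3
v_rel = (3, -8),  |v_rel|² = 73;  v_rel·d = (3)·(6) + (-8)·(-4) = 50
73·t² − 100·t + 3 = 0  ⇒  m = 50² − 73·3 = 2281
m = 2281 > 0,  v_rel·d = 50 > 0  ⇒  inside

inside=yes margin=2281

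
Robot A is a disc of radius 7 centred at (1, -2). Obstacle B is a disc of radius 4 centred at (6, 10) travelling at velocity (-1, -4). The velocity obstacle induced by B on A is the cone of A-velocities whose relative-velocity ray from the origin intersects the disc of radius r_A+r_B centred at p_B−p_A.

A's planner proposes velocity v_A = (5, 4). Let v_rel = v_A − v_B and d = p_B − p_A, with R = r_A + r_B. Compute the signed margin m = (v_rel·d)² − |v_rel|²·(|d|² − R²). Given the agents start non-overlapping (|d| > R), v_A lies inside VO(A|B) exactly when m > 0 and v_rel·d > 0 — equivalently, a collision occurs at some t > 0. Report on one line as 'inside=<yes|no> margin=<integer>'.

d = (5, 12),  |d|² = 169;  R = 7+4 = 11,  c = 169−11² = 48
v_rel = (6, 8),  |v_rel|² = 100;  v_rel·d = (6)·(5) + (8)·(12) = 126
100·t² − 252·t + 48 = 0  ⇒  m = 126² − 100·48 = 11076
m = 11076 > 0,  v_rel·d = 126 > 0  ⇒  inside

inside=yes margin=11076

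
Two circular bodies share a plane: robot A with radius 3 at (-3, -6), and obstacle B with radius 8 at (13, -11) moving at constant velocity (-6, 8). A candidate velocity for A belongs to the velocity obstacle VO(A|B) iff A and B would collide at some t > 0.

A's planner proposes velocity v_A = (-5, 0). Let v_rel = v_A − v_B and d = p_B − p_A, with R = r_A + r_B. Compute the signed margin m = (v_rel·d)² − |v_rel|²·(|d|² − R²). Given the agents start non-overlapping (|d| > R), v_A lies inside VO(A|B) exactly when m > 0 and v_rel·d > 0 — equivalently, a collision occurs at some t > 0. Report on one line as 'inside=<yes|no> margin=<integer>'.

d = (16, -5),  |d|² = 281;  R = 3+8 = 11,  c = 281−11² = 160
v_rel = (1, -8),  |v_rel|² = 65;  v_rel·d = (1)·(16) + (-8)·(-5) = 56
65·t² − 112·t + 160 = 0  ⇒  m = 56² − 65·160 = -7264
m = -7264 < 0,  v_rel·d = 56 > 0  ⇒  outside

inside=no margin=-7264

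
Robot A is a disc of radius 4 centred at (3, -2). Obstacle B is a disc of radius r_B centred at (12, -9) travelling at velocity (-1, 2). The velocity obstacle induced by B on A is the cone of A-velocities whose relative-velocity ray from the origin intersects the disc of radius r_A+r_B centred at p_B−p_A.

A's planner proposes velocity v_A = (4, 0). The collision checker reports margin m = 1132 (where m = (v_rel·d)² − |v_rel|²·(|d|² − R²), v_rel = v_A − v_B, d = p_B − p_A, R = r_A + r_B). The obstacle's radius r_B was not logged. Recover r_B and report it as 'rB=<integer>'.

m = 1132
d = (9, -7);  v_rel = (5, -2),  |v_rel|² = 29
v_rel×d = (5)·(-7) − (-2)·(9) = -17
since m = R²·29 − (-17)²:  R² = (289 + 1132) / 29 = 49
R = √49 = 7  ⇒  r_B = 7 − 4 = 3

rB=3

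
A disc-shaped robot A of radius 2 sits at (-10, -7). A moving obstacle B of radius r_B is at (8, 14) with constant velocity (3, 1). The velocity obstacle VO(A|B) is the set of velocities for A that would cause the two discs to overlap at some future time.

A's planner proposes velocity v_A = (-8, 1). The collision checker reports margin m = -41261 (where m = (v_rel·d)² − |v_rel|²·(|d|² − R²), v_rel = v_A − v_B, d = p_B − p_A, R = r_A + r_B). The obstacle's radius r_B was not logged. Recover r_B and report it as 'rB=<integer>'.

m = -41261
d = (18, 21);  v_rel = (-11, 0),  |v_rel|² = 121
v_rel×d = (-11)·(21) − (0)·(18) = -231
since m = R²·121 − (-231)²:  R² = (53361 + -41261) / 121 = 100
R = √100 = 10  ⇒  r_B = 10 − 2 = 8

rB=8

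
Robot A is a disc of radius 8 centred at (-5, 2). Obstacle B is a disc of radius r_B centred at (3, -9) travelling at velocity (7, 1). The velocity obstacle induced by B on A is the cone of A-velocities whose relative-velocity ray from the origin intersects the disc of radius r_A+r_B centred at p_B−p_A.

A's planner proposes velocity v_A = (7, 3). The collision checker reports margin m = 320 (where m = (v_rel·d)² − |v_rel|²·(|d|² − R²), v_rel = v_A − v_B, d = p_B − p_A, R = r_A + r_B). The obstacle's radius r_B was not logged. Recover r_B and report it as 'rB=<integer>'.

m = 320
d = (8, -11);  v_rel = (0, 2),  |v_rel|² = 4
v_rel×d = (0)·(-11) − (2)·(8) = -16
since m = R²·4 − (-16)²:  R² = (256 + 320) / 4 = 144
R = √144 = 12  ⇒  r_B = 12 − 8 = 4

rB=4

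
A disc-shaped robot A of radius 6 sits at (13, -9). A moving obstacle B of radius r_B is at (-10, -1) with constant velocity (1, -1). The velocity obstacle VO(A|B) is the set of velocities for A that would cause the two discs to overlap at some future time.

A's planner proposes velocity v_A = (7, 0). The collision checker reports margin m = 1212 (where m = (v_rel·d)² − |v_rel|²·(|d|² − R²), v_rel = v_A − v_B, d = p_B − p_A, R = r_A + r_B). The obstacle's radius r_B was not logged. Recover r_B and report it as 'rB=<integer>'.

m = 1212
d = (-23, 8);  v_rel = (6, 1),  |v_rel|² = 37
v_rel×d = (6)·(8) − (1)·(-23) = 71
since m = R²·37 − 71²:  R² = (5041 + 1212) / 37 = 169
R = √169 = 13  ⇒  r_B = 13 − 6 = 7

rB=7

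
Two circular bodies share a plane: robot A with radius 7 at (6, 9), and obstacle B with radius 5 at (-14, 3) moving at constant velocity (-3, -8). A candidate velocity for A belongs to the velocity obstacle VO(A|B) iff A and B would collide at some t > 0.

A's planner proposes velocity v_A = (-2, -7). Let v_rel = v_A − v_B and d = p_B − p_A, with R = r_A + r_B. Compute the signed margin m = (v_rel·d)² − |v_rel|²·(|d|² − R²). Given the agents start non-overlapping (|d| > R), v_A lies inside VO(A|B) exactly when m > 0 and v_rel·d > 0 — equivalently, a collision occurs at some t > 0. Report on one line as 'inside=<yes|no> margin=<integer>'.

d = (-20, -6),  |d|² = 436;  R = 7+5 = 12,  c = 436−12² = 292
v_rel = (1, 1),  |v_rel|² = 2;  v_rel·d = (1)·(-20) + (1)·(-6) = -26
2·t² + 52·t + 292 = 0  ⇒  m = (-26)² − 2·292 = 92
m = 92 > 0,  v_rel·d = -26 < 0  ⇒  outside

inside=no margin=92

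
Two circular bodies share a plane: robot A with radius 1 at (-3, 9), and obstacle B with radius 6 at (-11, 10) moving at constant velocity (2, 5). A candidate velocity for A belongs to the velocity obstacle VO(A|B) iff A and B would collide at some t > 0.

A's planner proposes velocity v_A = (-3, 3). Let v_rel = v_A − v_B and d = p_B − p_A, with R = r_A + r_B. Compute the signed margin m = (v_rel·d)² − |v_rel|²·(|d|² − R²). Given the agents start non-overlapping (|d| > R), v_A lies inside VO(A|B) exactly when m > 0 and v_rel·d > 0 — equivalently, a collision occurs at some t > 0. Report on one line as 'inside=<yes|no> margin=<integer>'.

d = (-8, 1),  |d|² = 65;  R = 1+6 = 7,  c = 65−7² = 16
v_rel = (-5, -2),  |v_rel|² = 29;  v_rel·d = (-5)·(-8) + (-2)·(1) = 38
29·t² − 76·t + 16 = 0  ⇒  m = 38² − 29·16 = 980
m = 980 > 0,  v_rel·d = 38 > 0  ⇒  inside

inside=yes margin=980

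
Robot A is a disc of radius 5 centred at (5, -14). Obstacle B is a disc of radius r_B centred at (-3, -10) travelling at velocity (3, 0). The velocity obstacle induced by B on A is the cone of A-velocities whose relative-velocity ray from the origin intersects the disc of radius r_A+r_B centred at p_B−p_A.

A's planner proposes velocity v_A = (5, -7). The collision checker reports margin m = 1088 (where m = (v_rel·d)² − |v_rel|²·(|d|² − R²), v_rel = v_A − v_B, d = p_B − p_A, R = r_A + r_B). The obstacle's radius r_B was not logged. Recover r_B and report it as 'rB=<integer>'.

m = 1088
d = (-8, 4);  v_rel = (2, -7),  |v_rel|² = 53
v_rel×d = (2)·(4) − (-7)·(-8) = -48
since m = R²·53 − (-48)²:  R² = (2304 + 1088) / 53 = 64
R = √64 = 8  ⇒  r_B = 8 − 5 = 3

rB=3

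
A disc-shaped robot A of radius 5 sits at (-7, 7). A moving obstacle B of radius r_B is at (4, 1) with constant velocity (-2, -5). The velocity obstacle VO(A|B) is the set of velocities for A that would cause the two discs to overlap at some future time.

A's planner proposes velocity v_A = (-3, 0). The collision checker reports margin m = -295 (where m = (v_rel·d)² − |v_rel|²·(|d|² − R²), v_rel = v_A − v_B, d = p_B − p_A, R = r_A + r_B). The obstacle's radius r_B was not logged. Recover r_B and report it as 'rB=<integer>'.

m = -295
d = (11, -6);  v_rel = (-1, 5),  |v_rel|² = 26
v_rel×d = (-1)·(-6) − (5)·(11) = -49
since m = R²·26 − (-49)²:  R² = (2401 + -295) / 26 = 81
R = √81 = 9  ⇒  r_B = 9 − 5 = 4

rB=4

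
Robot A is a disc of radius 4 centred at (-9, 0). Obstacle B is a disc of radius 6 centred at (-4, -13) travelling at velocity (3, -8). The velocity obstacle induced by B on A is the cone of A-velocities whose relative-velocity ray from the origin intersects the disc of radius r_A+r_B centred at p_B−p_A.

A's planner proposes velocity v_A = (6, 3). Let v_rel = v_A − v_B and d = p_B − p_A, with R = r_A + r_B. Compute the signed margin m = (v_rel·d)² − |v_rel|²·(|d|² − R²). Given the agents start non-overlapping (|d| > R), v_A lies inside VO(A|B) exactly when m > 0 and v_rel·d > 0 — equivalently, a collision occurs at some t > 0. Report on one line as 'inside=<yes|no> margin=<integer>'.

d = (5, -13),  |d|² = 194;  R = 4+6 = 10,  c = 194−10² = 94
v_rel = (3, 11),  |v_rel|² = 130;  v_rel·d = (3)·(5) + (11)·(-13) = -128
130·t² + 256·t + 94 = 0  ⇒  m = (-128)² − 130·94 = 4164
m = 4164 > 0,  v_rel·d = -128 < 0  ⇒  outside

inside=no margin=4164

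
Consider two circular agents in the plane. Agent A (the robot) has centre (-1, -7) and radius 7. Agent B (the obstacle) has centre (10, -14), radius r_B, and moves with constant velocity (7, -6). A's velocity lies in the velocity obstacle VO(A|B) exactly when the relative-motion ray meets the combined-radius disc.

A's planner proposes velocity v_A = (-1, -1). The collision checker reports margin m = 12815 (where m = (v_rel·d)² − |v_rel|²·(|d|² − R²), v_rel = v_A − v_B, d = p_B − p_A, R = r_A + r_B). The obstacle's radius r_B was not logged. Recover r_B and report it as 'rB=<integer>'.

m = 12815
d = (11, -7);  v_rel = (-8, 5),  |v_rel|² = 89
v_rel×d = (-8)·(-7) − (5)·(11) = 1
since m = R²·89 − 1²:  R² = (1 + 12815) / 89 = 144
R = √144 = 12  ⇒  r_B = 12 − 7 = 5

rB=5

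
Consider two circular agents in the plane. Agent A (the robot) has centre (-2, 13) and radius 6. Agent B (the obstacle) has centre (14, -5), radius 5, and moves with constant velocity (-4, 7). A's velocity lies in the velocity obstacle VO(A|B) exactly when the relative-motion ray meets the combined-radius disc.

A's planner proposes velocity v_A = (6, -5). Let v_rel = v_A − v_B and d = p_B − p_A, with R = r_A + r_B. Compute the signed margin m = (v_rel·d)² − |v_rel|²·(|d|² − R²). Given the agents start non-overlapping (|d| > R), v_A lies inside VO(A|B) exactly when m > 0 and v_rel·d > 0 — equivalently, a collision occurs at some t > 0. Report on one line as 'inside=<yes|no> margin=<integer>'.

d = (16, -18),  |d|² = 580;  R = 6+5 = 11,  c = 580−11² = 459
v_rel = (10, -12),  |v_rel|² = 244;  v_rel·d = (10)·(16) + (-12)·(-18) = 376
244·t² − 752·t + 459 = 0  ⇒  m = 376² − 244·459 = 29380
m = 29380 > 0,  v_rel·d = 376 > 0  ⇒  inside

inside=yes margin=29380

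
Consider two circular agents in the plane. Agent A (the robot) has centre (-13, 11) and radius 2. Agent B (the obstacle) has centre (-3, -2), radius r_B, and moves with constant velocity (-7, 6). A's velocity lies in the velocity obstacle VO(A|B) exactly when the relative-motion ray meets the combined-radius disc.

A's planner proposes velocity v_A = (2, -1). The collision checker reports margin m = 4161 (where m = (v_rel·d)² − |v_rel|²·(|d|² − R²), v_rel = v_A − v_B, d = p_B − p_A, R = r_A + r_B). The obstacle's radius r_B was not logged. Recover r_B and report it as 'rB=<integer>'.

m = 4161
d = (10, -13);  v_rel = (9, -7),  |v_rel|² = 130
v_rel×d = (9)·(-13) − (-7)·(10) = -47
since m = R²·130 − (-47)²:  R² = (2209 + 4161) / 130 = 49
R = √49 = 7  ⇒  r_B = 7 − 2 = 5

rB=5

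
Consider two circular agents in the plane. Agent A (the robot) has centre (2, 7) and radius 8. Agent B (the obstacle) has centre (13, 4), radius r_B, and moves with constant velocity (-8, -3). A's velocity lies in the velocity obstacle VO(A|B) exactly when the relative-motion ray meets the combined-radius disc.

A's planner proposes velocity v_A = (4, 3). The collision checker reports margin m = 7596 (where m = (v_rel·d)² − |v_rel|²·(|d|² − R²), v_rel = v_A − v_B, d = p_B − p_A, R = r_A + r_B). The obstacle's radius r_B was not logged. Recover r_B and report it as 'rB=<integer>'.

m = 7596
d = (11, -3);  v_rel = (12, 6),  |v_rel|² = 180
v_rel×d = (12)·(-3) − (6)·(11) = -102
since m = R²·180 − (-102)²:  R² = (10404 + 7596) / 180 = 100
R = √100 = 10  ⇒  r_B = 10 − 8 = 2

rB=2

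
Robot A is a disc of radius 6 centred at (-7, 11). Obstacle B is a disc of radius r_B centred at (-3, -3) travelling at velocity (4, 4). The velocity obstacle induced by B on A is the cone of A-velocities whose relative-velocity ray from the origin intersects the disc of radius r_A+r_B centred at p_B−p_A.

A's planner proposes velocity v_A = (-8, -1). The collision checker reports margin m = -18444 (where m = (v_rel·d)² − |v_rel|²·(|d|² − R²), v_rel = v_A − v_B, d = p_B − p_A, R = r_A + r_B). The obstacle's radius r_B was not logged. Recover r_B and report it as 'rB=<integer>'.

m = -18444
d = (4, -14);  v_rel = (-12, -5),  |v_rel|² = 169
v_rel×d = (-12)·(-14) − (-5)·(4) = 188
since m = R²·169 − 188²:  R² = (35344 + -18444) / 169 = 100
R = √100 = 10  ⇒  r_B = 10 − 6 = 4

rB=4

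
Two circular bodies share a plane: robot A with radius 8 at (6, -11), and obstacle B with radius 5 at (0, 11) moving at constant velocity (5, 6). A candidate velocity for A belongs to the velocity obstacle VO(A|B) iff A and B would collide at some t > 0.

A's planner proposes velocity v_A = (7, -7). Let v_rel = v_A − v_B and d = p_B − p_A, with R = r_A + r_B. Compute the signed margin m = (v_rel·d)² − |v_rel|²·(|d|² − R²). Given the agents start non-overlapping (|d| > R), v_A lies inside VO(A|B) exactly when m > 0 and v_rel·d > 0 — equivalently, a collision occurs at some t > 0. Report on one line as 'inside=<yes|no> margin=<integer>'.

d = (-6, 22),  |d|² = 520;  R = 8+5 = 13,  c = 520−13² = 351
v_rel = (2, -13),  |v_rel|² = 173;  v_rel·d = (2)·(-6) + (-13)·(22) = -298
173·t² + 596·t + 351 = 0  ⇒  m = (-298)² − 173·351 = 28081
m = 28081 > 0,  v_rel·d = -298 < 0  ⇒  outside

inside=no margin=28081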